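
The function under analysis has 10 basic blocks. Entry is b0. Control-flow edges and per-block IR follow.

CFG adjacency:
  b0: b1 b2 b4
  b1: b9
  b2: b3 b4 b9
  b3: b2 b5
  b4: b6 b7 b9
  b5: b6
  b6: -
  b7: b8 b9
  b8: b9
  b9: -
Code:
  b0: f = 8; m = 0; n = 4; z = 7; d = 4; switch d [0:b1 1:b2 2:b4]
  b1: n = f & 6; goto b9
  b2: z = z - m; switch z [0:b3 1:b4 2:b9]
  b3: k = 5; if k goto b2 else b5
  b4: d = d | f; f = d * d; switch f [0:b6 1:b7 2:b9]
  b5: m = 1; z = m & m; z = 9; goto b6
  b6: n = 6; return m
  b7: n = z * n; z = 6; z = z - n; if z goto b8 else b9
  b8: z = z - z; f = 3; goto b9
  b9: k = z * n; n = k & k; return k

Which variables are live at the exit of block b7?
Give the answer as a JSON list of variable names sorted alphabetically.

def/use:
  b0 def {d,f,m,n,z} use ∅
  b1 def {n} use {f}
  b2 def {z} use {m,z}
  b3 def {k} use ∅
  b4 def {d,f} use {d,f}
  b5 def {m,z} use ∅
  b6 def {n} use {m}
  b7 def {n,z} use {n,z}
  b8 def {f,z} use {z}
  b9 def {k,n} use {n,z}

Live sets:
  b0 li=∅ lo={d,f,m,n,z}
  b1 li={f,z} lo={n,z}
  b2 li={d,f,m,n,z} lo={d,f,m,n,z}
  b3 li={d,f,m,n,z} lo={d,f,m,n,z}
  b4 li={d,f,m,n,z} lo={m,n,z}
  b5 li=∅ lo={m}
  b6 li={m} lo=∅
  b7 li={n,z} lo={n,z}
  b8 li={n,z} lo={n,z}
  b9 li={n,z} lo=∅

live-out(b7) = ["n", "z"]

Answer: ["n", "z"]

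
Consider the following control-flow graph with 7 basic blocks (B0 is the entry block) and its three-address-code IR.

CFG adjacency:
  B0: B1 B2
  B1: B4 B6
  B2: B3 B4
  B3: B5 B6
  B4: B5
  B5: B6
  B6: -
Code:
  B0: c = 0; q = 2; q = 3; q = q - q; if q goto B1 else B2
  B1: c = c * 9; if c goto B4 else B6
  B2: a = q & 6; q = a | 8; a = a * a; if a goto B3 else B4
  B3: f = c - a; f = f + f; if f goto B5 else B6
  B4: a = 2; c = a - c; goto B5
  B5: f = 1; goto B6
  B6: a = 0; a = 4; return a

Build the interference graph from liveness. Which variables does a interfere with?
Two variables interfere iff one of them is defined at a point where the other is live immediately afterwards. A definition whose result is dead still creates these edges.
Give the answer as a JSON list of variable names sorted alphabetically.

Per-block:
  B0: def={c,q} ue=∅
  B1: def={c} ue={c}
  B2: def={a,q} ue={q}
  B3: def={f} ue={a,c}
  B4: def={a,c} ue={c}
  B5: def={f} ue=∅
  B6: def={a} ue=∅

Live sets:
  live B0: ∅→{c,q}
  live B1: {c}→{c}
  live B2: {c,q}→{a,c}
  live B3: {a,c}→∅
  live B4: {c}→∅
  live B5: ∅→∅
  live B6: ∅→∅

Conflict graph:
  a↔{c,q}
  c↔{a,q}
  f↔∅
  q↔{a,c}

N(a) = ["c", "q"]

Answer: ["c", "q"]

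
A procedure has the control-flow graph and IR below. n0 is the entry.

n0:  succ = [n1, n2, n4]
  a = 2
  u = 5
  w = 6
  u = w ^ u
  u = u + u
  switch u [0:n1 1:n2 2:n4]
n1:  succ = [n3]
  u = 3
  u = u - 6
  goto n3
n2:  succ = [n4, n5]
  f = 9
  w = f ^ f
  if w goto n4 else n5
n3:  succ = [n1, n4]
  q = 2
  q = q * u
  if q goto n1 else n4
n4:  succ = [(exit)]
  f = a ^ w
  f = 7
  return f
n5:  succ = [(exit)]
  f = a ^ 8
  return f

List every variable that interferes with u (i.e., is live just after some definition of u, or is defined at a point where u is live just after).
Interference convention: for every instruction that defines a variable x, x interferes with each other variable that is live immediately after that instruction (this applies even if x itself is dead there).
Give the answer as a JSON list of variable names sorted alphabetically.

Answer: ["a", "q", "w"]

Working:
Per-block:
  n0 def {a,u,w} use ∅
  n1 def {u} use ∅
  n2 def {f,w} use ∅
  n3 def {q} use {u}
  n4 def {f} use {a,w}
  n5 def {f} use {a}

Live sets:
  live n0: ∅→{a,w}
  live n1: {a,w}→{a,u,w}
  live n2: {a}→{a,w}
  live n3: {a,u,w}→{a,w}
  live n4: {a,w}→∅
  live n5: {a}→∅

Conflict graph:
  a: {f,q,u,w}
  f: {a}
  q: {a,u,w}
  u: {a,q,w}
  w: {a,q,u}

N(u) = ["a", "q", "w"]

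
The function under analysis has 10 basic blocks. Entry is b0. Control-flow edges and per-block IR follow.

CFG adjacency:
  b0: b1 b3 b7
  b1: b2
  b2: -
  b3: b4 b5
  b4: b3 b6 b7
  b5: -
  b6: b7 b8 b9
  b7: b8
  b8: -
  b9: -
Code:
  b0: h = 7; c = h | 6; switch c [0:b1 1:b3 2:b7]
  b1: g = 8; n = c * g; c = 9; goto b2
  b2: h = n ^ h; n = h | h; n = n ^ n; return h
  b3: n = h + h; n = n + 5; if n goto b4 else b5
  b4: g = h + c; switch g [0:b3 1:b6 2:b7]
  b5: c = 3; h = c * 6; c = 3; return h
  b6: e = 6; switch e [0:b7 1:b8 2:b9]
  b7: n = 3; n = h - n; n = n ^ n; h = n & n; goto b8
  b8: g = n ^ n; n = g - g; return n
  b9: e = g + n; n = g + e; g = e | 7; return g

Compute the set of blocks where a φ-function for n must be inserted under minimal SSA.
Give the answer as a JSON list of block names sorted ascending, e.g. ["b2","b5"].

Answer: ["b3", "b7", "b8"]

Working:
idom tree: b1←b0 b2←b1 b3←b0 b4←b3 b5←b3 b6←b4 b7←b0 b8←b0 b9←b6
Dom at joins:
  b3: preds {b0,b4}: {b0} ∩ {b0,b3,b4} = {b0}; idom=b0
  b7: preds {b0,b4,b6}: {b0} ∩ {b0,b3,b4} ∩ {b0,b3,b4,b6} = {b0}; idom=b0
  b8: preds {b6,b7}: {b0,b3,b4,b6} ∩ {b0,b7} = {b0}; idom=b0

DF derivation:
  b3←b0: walk · to b0
  b3←b4: walk b4→b3 to b0
  b7←b0: walk · to b0
  b7←b4: walk b4→b3 to b0
  b7←b6: walk b6→b4→b3 to b0
  b8←b6: walk b6→b4→b3 to b0
  b8←b7: walk b7 to b0
  DF(b0)=∅
  DF(b1)=∅
  DF(b2)=∅
  DF(b3)={b3,b7,b8}
  DF(b4)={b3,b7,b8}
  DF(b5)=∅
  DF(b6)={b7,b8}
  DF(b7)={b8}
  DF(b8)=∅
  DF(b9)=∅

φ for n: defs {b1,b2,b3,b7,b8,b9}
  DF⁺ = {b3,b7,b8}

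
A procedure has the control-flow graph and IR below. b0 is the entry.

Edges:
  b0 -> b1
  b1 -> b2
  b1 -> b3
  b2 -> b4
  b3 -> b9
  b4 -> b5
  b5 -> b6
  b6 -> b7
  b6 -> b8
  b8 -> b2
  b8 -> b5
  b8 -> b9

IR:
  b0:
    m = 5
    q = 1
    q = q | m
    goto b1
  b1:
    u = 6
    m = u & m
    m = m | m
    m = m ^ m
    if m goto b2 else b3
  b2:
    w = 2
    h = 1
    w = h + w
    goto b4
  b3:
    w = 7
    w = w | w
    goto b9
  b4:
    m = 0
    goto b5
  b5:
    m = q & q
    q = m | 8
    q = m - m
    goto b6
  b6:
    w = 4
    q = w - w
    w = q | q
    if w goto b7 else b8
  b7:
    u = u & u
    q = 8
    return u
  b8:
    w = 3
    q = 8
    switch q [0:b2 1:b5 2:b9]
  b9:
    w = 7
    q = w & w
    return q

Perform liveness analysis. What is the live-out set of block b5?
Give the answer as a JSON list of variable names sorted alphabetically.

def/use:
  b0: {m,q} / ∅
  b1: {m,u} / {m}
  b2: {h,w} / ∅
  b3: {w} / ∅
  b4: {m} / ∅
  b5: {m,q} / {q}
  b6: {q,w} / ∅
  b7: {q,u} / {u}
  b8: {q,w} / ∅
  b9: {q,w} / ∅

Live sets:
  live b0: ∅→{m,q}
  live b1: {m,q}→{q,u}
  live b2: {q,u}→{q,u}
  live b3: ∅→∅
  live b4: {q,u}→{q,u}
  live b5: {q,u}→{u}
  live b6: {u}→{u}
  live b7: {u}→∅
  live b8: {u}→{q,u}
  live b9: ∅→∅

live-out(b5) = ["u"]

Answer: ["u"]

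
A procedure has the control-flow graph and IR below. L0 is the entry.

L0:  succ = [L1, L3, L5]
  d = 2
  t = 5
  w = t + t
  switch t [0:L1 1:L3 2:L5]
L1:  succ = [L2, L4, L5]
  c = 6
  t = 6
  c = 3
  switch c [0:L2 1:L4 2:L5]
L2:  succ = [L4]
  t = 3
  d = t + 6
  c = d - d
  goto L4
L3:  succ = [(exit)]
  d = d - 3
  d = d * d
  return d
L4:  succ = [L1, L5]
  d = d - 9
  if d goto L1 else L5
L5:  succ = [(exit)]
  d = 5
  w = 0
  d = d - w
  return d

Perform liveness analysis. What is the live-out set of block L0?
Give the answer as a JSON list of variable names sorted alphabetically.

Answer: ["d"]

Analysis:
Block summaries:
  L0 def {d,t,w} use ∅
  L1 def {c,t} use ∅
  L2 def {c,d,t} use ∅
  L3 def {d} use {d}
  L4 def {d} use {d}
  L5 def {d,w} use ∅

Liveness:
  L0 li=∅ lo={d}
  L1 li={d} lo={d}
  L2 li=∅ lo={d}
  L3 li={d} lo=∅
  L4 li={d} lo={d}
  L5 li=∅ lo=∅

live-out(L0) = ["d"]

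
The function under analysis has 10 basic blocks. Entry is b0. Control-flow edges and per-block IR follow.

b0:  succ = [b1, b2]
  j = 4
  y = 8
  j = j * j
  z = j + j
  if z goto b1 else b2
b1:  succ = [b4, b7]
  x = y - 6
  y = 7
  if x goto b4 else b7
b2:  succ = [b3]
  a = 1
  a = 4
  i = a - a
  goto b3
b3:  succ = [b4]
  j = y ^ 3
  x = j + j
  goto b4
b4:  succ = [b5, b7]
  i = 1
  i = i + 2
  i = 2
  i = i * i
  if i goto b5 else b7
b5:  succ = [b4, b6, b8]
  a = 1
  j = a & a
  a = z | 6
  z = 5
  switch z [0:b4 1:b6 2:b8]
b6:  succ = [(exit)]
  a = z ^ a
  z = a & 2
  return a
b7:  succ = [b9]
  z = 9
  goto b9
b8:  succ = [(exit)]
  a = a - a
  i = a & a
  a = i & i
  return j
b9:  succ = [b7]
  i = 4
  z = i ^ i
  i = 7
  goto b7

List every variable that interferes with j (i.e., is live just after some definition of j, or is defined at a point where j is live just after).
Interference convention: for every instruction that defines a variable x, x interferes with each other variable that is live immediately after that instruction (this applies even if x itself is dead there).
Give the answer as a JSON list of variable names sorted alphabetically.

Per-block:
  b0 def {j,y,z} use ∅
  b1 def {x,y} use {y}
  b2 def {a,i} use ∅
  b3 def {j,x} use {y}
  b4 def {i} use ∅
  b5 def {a,j,z} use {z}
  b6 def {a,z} use {a,z}
  b7 def {z} use ∅
  b8 def {a,i} use {a,j}
  b9 def {i,z} use ∅

Liveness:
  b0: in=∅ out={y,z}
  b1: in={y,z} out={z}
  b2: in={y,z} out={y,z}
  b3: in={y,z} out={z}
  b4: in={z} out={z}
  b5: in={z} out={a,j,z}
  b6: in={a,z} out=∅
  b7: in=∅ out=∅
  b8: in={a,j} out=∅
  b9: in=∅ out=∅

Interference:
  a: {j,y,z}
  i: {j,y,z}
  j: {a,i,y,z}
  x: {y,z}
  y: {a,i,j,x,z}
  z: {a,i,j,x,y}

N(j) = ["a", "i", "y", "z"]

Answer: ["a", "i", "y", "z"]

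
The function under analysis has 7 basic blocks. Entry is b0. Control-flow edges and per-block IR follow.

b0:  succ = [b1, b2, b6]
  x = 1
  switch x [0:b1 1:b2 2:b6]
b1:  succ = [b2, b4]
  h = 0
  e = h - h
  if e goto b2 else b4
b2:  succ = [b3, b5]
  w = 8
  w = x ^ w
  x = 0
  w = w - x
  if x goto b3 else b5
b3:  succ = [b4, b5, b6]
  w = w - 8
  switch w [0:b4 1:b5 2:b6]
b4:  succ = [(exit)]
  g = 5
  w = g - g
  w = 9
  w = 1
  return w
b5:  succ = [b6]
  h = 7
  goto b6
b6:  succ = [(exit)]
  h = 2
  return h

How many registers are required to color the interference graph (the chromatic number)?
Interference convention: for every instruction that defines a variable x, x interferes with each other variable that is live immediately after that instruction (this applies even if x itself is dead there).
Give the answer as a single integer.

Answer: 2

Working:
Block summaries:
  b0 def {x} use ∅
  b1 def {e,h} use ∅
  b2 def {w,x} use {x}
  b3 def {w} use {w}
  b4 def {g,w} use ∅
  b5 def {h} use ∅
  b6 def {h} use ∅

Liveness:
  b0 li=∅ lo={x}
  b1 li={x} lo={x}
  b2 li={x} lo={w}
  b3 li={w} lo=∅
  b4 li=∅ lo=∅
  b5 li=∅ lo=∅
  b6 li=∅ lo=∅

Interference:
  e↔{x}
  g↔∅
  h↔{x}
  w↔{x}
  x↔{e,h,w}

Registers:
  clique {e,x} ⇒ need ≥ 2
  2-colouring: r0={g,x}  r1={e,h,w}
  χ = 2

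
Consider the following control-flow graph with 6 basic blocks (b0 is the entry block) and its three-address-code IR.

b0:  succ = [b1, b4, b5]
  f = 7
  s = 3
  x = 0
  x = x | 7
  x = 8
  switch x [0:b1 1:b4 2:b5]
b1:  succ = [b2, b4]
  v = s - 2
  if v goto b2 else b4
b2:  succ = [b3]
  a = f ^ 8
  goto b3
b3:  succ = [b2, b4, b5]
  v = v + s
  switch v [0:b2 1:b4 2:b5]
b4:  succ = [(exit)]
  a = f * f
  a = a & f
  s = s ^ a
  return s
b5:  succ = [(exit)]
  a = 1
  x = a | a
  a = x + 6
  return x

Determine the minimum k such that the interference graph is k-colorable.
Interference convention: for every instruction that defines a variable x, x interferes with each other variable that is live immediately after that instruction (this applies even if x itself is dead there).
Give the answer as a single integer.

Answer: 4

Derivation:
Per-block:
  b0 def {f,s,x} use ∅
  b1 def {v} use {s}
  b2 def {a} use {f}
  b3 def {v} use {s,v}
  b4 def {a,s} use {f,s}
  b5 def {a,x} use ∅

Liveness:
  b0: in=∅ out={f,s}
  b1: in={f,s} out={f,s,v}
  b2: in={f,s,v} out={f,s,v}
  b3: in={f,s,v} out={f,s,v}
  b4: in={f,s} out=∅
  b5: in=∅ out=∅

Interfere edges:
  a↔{f,s,v,x}
  f↔{a,s,v,x}
  s↔{a,f,v,x}
  v↔{a,f,s}
  x↔{a,f,s}

Colouring:
  lower bound: {a,f,s,v} mutually conflict ⇒ χ ≥ 4
  assign a→R0 f→R1 s→R2 v→R3 x→R3 — no edge inside a register ⇒ χ ≤ 4
  χ = 4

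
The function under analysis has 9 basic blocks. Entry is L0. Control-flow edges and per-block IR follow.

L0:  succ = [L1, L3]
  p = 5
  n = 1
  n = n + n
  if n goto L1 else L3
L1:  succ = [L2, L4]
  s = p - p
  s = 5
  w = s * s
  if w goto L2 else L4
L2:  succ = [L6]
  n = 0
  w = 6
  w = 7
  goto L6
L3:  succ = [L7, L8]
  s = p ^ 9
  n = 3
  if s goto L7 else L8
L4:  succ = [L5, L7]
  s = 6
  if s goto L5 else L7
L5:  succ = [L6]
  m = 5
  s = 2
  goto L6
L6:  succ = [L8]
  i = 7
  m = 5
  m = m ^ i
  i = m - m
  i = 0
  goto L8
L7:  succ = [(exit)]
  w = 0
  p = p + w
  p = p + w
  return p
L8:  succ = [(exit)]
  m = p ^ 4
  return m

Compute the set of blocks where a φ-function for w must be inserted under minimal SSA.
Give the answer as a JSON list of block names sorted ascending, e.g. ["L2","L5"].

idom tree: L1←L0 L2←L1 L3←L0 L4←L1 L5←L4 L6←L1 L7←L0 L8←L0
Dom∩ at merges:
  L6: preds {L2,L5}: {L0,L1,L2} ∩ {L0,L1,L4,L5} = {L0,L1}; idom=L1
  L7: preds {L3,L4}: {L0,L3} ∩ {L0,L1,L4} = {L0}; idom=L0
  L8: preds {L3,L6}: {L0,L3} ∩ {L0,L1,L6} = {L0}; idom=L0

Frontier:
  L6←L2: walk L2 to L1
  L6←L5: walk L5→L4 to L1
  L7←L3: walk L3 to L0
  L7←L4: walk L4→L1 to L0
  L8←L3: walk L3 to L0
  L8←L6: walk L6→L1 to L0
  DF(L0)=∅
  DF(L1)={L7,L8}
  DF(L2)={L6}
  DF(L3)={L7,L8}
  DF(L4)={L6,L7}
  DF(L5)={L6}
  DF(L6)={L8}
  DF(L7)=∅
  DF(L8)=∅

φ for w: defs {L1,L2,L7}
  DF⁺ = {L6,L7,L8}

Answer: ["L6", "L7", "L8"]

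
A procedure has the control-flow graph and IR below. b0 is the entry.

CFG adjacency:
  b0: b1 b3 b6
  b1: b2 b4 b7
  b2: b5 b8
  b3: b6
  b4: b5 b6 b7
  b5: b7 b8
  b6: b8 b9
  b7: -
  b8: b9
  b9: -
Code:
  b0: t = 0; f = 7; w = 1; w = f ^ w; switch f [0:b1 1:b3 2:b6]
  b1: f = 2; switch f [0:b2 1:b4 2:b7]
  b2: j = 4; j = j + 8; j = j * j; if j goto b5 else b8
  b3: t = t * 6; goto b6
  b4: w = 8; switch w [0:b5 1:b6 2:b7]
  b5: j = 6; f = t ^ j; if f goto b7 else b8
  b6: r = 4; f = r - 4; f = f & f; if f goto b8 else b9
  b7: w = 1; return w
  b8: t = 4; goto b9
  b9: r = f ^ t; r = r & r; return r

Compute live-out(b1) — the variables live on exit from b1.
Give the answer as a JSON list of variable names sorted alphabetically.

def/use:
  b0 def {f,t,w} use ∅
  b1 def {f} use ∅
  b2 def {j} use ∅
  b3 def {t} use {t}
  b4 def {w} use ∅
  b5 def {f,j} use {t}
  b6 def {f,r} use ∅
  b7 def {w} use ∅
  b8 def {t} use ∅
  b9 def {r} use {f,t}

Backward fixpoint:
  live b0: ∅→{t}
  live b1: {t}→{f,t}
  live b2: {f,t}→{f,t}
  live b3: {t}→{t}
  live b4: {t}→{t}
  live b5: {t}→{f}
  live b6: {t}→{f,t}
  live b7: ∅→∅
  live b8: {f}→{f,t}
  live b9: {f,t}→∅

live-out(b1) = ["f", "t"]

Answer: ["f", "t"]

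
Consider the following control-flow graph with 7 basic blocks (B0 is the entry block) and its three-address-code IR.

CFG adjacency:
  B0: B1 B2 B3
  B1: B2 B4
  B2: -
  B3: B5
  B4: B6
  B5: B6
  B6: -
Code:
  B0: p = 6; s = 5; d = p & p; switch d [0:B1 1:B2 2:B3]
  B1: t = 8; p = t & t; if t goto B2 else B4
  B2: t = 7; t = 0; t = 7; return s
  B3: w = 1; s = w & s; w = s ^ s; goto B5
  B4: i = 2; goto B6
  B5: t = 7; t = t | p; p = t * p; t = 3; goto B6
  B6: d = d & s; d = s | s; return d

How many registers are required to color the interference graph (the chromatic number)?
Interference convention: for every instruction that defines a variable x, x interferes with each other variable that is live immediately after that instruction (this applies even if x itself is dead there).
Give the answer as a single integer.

Answer: 4

Derivation:
Per-block:
  B0: {d,p,s} / ∅
  B1: {p,t} / ∅
  B2: {t} / {s}
  B3: {s,w} / {s}
  B4: {i} / ∅
  B5: {p,t} / {p}
  B6: {d} / {d,s}

Liveness:
  live B0: ∅→{d,p,s}
  live B1: {d,s}→{d,s}
  live B2: {s}→∅
  live B3: {d,p,s}→{d,p,s}
  live B4: {d,s}→{d,s}
  live B5: {d,p,s}→{d,s}
  live B6: {d,s}→∅

Interference:
  d↔{i,p,s,t,w}
  i↔{d,s}
  p↔{d,s,t,w}
  s↔{d,i,p,t,w}
  t↔{d,p,s}
  w↔{d,p,s}

Colouring:
  clique {d,p,s,t} ⇒ need ≥ 4
  assign d→R0 i→R2 p→R2 s→R1 t→R3 w→R3 — no edge inside a register ⇒ χ ≤ 4
  χ = 4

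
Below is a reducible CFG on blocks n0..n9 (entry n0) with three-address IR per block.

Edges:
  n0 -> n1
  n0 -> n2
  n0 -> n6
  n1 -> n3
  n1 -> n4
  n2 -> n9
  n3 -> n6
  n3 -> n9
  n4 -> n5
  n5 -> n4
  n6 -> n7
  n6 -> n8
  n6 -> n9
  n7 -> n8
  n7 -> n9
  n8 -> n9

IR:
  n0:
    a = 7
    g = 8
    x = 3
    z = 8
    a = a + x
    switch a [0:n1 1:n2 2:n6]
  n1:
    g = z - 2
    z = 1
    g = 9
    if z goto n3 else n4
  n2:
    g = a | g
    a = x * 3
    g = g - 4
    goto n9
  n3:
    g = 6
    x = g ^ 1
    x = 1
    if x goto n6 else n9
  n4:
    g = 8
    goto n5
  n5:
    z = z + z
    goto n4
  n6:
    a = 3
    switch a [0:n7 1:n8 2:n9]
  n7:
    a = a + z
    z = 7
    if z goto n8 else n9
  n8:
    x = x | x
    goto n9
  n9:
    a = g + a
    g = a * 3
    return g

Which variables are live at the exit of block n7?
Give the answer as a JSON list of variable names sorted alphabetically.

def/use:
  n0 def {a,g,x,z} use ∅
  n1 def {g,z} use {z}
  n2 def {a,g} use {a,g,x}
  n3 def {g,x} use ∅
  n4 def {g} use ∅
  n5 def {z} use {z}
  n6 def {a} use ∅
  n7 def {a,z} use {a,z}
  n8 def {x} use {x}
  n9 def {a,g} use {a,g}

Liveness:
  n0 li=∅ lo={a,g,x,z}
  n1 li={a,z} lo={a,z}
  n2 li={a,g,x} lo={a,g}
  n3 li={a,z} lo={a,g,x,z}
  n4 li={z} lo={z}
  n5 li={z} lo={z}
  n6 li={g,x,z} lo={a,g,x,z}
  n7 li={a,g,x,z} lo={a,g,x}
  n8 li={a,g,x} lo={a,g}
  n9 li={a,g} lo=∅

live-out(n7) = ["a", "g", "x"]

Answer: ["a", "g", "x"]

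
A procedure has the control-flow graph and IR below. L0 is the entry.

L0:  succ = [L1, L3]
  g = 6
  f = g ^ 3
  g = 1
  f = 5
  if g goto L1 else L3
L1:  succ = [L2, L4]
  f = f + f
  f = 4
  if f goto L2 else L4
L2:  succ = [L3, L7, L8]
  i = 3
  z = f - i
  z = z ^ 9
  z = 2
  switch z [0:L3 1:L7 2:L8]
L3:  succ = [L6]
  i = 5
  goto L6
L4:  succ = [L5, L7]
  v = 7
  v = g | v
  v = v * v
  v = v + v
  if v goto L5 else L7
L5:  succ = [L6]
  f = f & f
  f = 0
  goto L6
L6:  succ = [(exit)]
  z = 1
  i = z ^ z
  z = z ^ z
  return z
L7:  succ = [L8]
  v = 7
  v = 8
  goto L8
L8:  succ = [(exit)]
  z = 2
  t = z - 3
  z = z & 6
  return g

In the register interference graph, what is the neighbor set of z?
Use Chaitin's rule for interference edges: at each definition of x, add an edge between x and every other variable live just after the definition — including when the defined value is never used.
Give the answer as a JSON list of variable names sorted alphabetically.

Answer: ["g", "i", "t"]

Analysis:
Block summaries:
  L0 def {f,g} use ∅
  L1 def {f} use {f}
  L2 def {i,z} use {f}
  L3 def {i} use ∅
  L4 def {v} use {g}
  L5 def {f} use {f}
  L6 def {i,z} use ∅
  L7 def {v} use ∅
  L8 def {t,z} use {g}

Backward fixpoint:
  L0 li=∅ lo={f,g}
  L1 li={f,g} lo={f,g}
  L2 li={f,g} lo={g}
  L3 li=∅ lo=∅
  L4 li={f,g} lo={f,g}
  L5 li={f} lo=∅
  L6 li=∅ lo=∅
  L7 li={g} lo={g}
  L8 li={g} lo=∅

Conflict graph:
  f↔{g,i,v}
  g↔{f,i,t,v,z}
  i↔{f,g,z}
  t↔{g,z}
  v↔{f,g}
  z↔{g,i,t}

N(z) = ["g", "i", "t"]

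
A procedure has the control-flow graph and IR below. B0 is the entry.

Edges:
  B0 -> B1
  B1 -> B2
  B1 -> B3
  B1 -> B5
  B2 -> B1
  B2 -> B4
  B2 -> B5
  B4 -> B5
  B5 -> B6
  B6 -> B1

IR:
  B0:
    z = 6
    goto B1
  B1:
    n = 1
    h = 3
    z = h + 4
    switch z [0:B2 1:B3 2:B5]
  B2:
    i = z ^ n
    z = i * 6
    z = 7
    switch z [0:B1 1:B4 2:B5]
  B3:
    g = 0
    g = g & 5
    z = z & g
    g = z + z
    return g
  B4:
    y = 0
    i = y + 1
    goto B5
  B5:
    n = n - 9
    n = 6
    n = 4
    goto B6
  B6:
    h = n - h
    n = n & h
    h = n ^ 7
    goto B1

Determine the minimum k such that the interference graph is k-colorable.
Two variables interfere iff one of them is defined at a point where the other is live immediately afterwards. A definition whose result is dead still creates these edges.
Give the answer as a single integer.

Per-block:
  B0: def={z} ue=∅
  B1: def={h,n,z} ue=∅
  B2: def={i,z} ue={n,z}
  B3: def={g,z} ue={z}
  B4: def={i,y} ue=∅
  B5: def={n} ue={n}
  B6: def={h,n} ue={h,n}

Backward fixpoint:
  live B0: ∅→∅
  live B1: ∅→{h,n,z}
  live B2: {h,n,z}→{h,n}
  live B3: {z}→∅
  live B4: {h,n}→{h,n}
  live B5: {h,n}→{h,n}
  live B6: {h,n}→∅

Interfere edges:
  g↔{z}
  h↔{i,n,y,z}
  i↔{h,n}
  n↔{h,i,y,z}
  y↔{h,n}
  z↔{g,h,n}

Chromatic number:
  lower bound: {h,i,n} mutually conflict ⇒ χ ≥ 3
  3-colouring: R0={g,h}  R1={n}  R2={i,y,z}
  χ = 3

Answer: 3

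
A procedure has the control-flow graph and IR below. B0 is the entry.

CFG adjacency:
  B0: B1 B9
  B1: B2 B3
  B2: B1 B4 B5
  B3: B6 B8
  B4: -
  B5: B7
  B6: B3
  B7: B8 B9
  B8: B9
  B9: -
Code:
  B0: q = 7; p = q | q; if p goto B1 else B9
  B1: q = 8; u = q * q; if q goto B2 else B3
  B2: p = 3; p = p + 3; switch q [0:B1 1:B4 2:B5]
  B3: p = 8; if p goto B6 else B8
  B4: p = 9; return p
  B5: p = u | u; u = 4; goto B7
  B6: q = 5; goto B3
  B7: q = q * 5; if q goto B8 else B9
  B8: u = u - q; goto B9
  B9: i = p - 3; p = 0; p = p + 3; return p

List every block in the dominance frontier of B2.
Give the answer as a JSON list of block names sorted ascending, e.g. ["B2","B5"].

Answer: ["B1", "B8", "B9"]

Derivation:
idom tree: B1←B0 B2←B1 B3←B1 B4←B2 B5←B2 B6←B3 B7←B5 B8←B1 B9←B0
Dom at joins:
  B1: preds {B0,B2}: {B0} ∩ {B0,B1,B2} = {B0}; idom=B0
  B3: preds {B1,B6}: {B0,B1} ∩ {B0,B1,B3,B6} = {B0,B1}; idom=B1
  B8: preds {B3,B7}: {B0,B1,B3} ∩ {B0,B1,B2,B5,B7} = {B0,B1}; idom=B1
  B9: preds {B0,B7,B8}: {B0} ∩ {B0,B1,B2,B5,B7} ∩ {B0,B1,B8} = {B0}; idom=B0

Frontier:
  join B1 pred B0: · stop@B0
  join B1 pred B2: B2→B1 stop@B0
  join B3 pred B1: · stop@B1
  join B3 pred B6: B6→B3 stop@B1
  join B8 pred B3: B3 stop@B1
  join B8 pred B7: B7→B5→B2 stop@B1
  join B9 pred B0: · stop@B0
  join B9 pred B7: B7→B5→B2→B1 stop@B0
  join B9 pred B8: B8→B1 stop@B0
  DF(B0)=∅
  DF(B1)={B1,B9}
  DF(B2)={B1,B8,B9}
  DF(B3)={B3,B8}
  DF(B4)=∅
  DF(B5)={B8,B9}
  DF(B6)={B3}
  DF(B7)={B8,B9}
  DF(B8)={B9}
  DF(B9)=∅

DF(B2) = ["B1", "B8", "B9"]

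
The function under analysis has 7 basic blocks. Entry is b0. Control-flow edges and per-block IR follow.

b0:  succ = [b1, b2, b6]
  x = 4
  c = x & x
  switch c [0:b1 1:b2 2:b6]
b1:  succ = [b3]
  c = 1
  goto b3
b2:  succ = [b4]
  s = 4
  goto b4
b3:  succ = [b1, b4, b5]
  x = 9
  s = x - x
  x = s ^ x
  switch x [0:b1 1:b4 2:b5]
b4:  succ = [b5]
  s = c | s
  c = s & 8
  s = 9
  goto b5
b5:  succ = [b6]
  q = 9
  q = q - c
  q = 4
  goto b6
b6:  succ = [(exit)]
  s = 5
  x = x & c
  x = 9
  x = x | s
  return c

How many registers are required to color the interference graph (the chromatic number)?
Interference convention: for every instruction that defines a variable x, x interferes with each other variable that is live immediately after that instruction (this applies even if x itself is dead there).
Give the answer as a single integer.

Block summaries:
  b0 def {c,x} use ∅
  b1 def {c} use ∅
  b2 def {s} use ∅
  b3 def {s,x} use ∅
  b4 def {c,s} use {c,s}
  b5 def {q} use {c}
  b6 def {s,x} use {c,x}

Liveness:
  live b0: ∅→{c,x}
  live b1: ∅→{c}
  live b2: {c,x}→{c,s,x}
  live b3: {c}→{c,s,x}
  live b4: {c,s,x}→{c,x}
  live b5: {c,x}→{c,x}
  live b6: {c,x}→∅

Interference:
  c↔{q,s,x}
  q↔{c,x}
  s↔{c,x}
  x↔{c,q,s}

Chromatic number:
  clique {c,q,x} ⇒ need ≥ 3
  3-colouring: r0={c}  r1={x}  r2={q,s}
  χ = 3

Answer: 3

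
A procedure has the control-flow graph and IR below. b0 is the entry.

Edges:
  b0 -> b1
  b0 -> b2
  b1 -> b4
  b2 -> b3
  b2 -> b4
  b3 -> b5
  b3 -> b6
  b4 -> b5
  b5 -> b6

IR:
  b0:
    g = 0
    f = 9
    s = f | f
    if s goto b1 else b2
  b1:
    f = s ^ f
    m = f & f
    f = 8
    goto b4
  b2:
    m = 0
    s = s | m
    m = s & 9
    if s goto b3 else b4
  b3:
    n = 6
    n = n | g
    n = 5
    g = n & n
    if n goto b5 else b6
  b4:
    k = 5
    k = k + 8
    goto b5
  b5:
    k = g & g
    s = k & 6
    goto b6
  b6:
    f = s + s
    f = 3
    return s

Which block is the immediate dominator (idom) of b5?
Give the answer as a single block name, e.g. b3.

Answer: b0

Analysis:
idom tree: b1←b0 b2←b0 b3←b2 b4←b0 b5←b0 b6←b0
Join-block Dom:
  b4: preds {b1,b2}: {b0,b1} ∩ {b0,b2} = {b0}; idom=b0
  b5: preds {b3,b4}: {b0,b2,b3} ∩ {b0,b4} = {b0}; idom=b0
  b6: preds {b3,b5}: {b0,b2,b3} ∩ {b0,b5} = {b0}; idom=b0

idom(b5) = b0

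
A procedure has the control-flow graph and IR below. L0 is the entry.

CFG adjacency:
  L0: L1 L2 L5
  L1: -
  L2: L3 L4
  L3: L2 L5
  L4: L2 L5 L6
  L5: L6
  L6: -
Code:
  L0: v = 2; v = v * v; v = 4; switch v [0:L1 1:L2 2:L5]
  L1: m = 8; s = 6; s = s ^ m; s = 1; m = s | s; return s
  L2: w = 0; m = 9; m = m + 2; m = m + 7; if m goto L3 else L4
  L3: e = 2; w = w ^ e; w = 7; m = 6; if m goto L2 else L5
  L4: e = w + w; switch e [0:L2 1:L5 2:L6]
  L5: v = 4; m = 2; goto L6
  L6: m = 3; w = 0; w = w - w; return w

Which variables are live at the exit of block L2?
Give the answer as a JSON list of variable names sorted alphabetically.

def/use:
  L0: {v} / ∅
  L1: {m,s} / ∅
  L2: {m,w} / ∅
  L3: {e,m,w} / {w}
  L4: {e} / {w}
  L5: {m,v} / ∅
  L6: {m,w} / ∅

Liveness:
  live L0: ∅→∅
  live L1: ∅→∅
  live L2: ∅→{w}
  live L3: {w}→∅
  live L4: {w}→∅
  live L5: ∅→∅
  live L6: ∅→∅

live-out(L2) = ["w"]

Answer: ["w"]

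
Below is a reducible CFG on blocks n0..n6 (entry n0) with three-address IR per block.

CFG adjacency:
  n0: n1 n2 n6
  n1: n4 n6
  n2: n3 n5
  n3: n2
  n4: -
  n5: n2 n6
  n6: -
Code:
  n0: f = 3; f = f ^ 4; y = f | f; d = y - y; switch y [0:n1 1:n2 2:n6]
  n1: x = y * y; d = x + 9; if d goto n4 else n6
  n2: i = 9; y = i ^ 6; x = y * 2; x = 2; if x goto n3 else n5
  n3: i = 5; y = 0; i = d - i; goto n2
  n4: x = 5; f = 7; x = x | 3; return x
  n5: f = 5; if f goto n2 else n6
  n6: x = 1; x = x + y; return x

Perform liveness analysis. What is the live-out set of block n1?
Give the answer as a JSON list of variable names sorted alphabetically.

def/use:
  n0: def={d,f,y} ue=∅
  n1: def={d,x} ue={y}
  n2: def={i,x,y} ue=∅
  n3: def={i,y} ue={d}
  n4: def={f,x} ue=∅
  n5: def={f} ue=∅
  n6: def={x} ue={y}

Live sets:
  n0: in=∅ out={d,y}
  n1: in={y} out={y}
  n2: in={d} out={d,y}
  n3: in={d} out={d}
  n4: in=∅ out=∅
  n5: in={d,y} out={d,y}
  n6: in={y} out=∅

live-out(n1) = ["y"]

Answer: ["y"]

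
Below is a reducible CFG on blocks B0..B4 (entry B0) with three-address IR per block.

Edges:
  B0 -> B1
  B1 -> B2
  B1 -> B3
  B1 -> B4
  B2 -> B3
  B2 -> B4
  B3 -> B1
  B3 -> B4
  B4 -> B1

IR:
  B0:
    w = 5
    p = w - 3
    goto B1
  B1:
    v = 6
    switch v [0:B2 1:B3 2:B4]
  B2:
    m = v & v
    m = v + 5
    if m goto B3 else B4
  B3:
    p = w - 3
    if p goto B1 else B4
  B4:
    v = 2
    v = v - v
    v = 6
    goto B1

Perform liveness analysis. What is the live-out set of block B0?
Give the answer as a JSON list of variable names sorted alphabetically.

Answer: ["w"]

Derivation:
def/use:
  B0 def {p,w} use ∅
  B1 def {v} use ∅
  B2 def {m} use {v}
  B3 def {p} use {w}
  B4 def {v} use ∅

Liveness:
  B0: in=∅ out={w}
  B1: in={w} out={v,w}
  B2: in={v,w} out={w}
  B3: in={w} out={w}
  B4: in={w} out={w}

live-out(B0) = ["w"]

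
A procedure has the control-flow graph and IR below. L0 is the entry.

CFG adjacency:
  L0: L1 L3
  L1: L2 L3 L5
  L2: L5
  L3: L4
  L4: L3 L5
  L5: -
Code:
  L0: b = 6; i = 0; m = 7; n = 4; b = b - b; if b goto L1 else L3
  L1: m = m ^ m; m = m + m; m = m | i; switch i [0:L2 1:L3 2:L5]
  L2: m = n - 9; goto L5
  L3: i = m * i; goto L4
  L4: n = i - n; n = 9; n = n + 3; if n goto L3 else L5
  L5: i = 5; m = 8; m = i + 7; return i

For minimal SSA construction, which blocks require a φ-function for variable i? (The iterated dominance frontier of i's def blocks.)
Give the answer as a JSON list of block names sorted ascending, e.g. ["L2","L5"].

idom tree: L1←L0 L2←L1 L3←L0 L4←L3 L5←L0
Join-block Dom:
  L3: preds {L0,L1,L4}: {L0} ∩ {L0,L1} ∩ {L0,L3,L4} = {L0}; idom=L0
  L5: preds {L1,L2,L4}: {L0,L1} ∩ {L0,L1,L2} ∩ {L0,L3,L4} = {L0}; idom=L0

Frontier:
  L3←L0: walk · to L0
  L3←L1: walk L1 to L0
  L3←L4: walk L4→L3 to L0
  L5←L1: walk L1 to L0
  L5←L2: walk L2→L1 to L0
  L5←L4: walk L4→L3 to L0
  DF(L0)=∅
  DF(L1)={L3,L5}
  DF(L2)={L5}
  DF(L3)={L3,L5}
  DF(L4)={L3,L5}
  DF(L5)=∅

φ for i: defs {L0,L3,L5}
  DF⁺ = {L3,L5}

Answer: ["L3", "L5"]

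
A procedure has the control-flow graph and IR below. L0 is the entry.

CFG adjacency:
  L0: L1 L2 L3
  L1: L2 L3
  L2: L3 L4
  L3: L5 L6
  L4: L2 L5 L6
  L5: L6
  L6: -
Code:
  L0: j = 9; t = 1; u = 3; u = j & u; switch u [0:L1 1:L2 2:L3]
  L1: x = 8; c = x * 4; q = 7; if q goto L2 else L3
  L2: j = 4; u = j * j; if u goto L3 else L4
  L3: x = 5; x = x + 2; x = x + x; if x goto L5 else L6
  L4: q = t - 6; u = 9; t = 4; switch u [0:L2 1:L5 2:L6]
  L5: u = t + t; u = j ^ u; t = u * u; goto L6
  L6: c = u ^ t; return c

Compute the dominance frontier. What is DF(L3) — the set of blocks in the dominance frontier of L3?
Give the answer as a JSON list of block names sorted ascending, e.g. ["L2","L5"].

Answer: ["L5", "L6"]

Analysis:
idom tree: L1←L0 L2←L0 L3←L0 L4←L2 L5←L0 L6←L0
Dom at joins:
  L2: preds {L0,L1,L4}: {L0} ∩ {L0,L1} ∩ {L0,L2,L4} = {L0}; idom=L0
  L3: preds {L0,L1,L2}: {L0} ∩ {L0,L1} ∩ {L0,L2} = {L0}; idom=L0
  L5: preds {L3,L4}: {L0,L3} ∩ {L0,L2,L4} = {L0}; idom=L0
  L6: preds {L3,L4,L5}: {L0,L3} ∩ {L0,L2,L4} ∩ {L0,L5} = {L0}; idom=L0

Frontier:
  L2←L0: walk · to L0
  L2←L1: walk L1 to L0
  L2←L4: walk L4→L2 to L0
  L3←L0: walk · to L0
  L3←L1: walk L1 to L0
  L3←L2: walk L2 to L0
  L5←L3: walk L3 to L0
  L5←L4: walk L4→L2 to L0
  L6←L3: walk L3 to L0
  L6←L4: walk L4→L2 to L0
  L6←L5: walk L5 to L0
  DF(L0)=∅
  DF(L1)={L2,L3}
  DF(L2)={L2,L3,L5,L6}
  DF(L3)={L5,L6}
  DF(L4)={L2,L5,L6}
  DF(L5)={L6}
  DF(L6)=∅

DF(L3) = ["L5", "L6"]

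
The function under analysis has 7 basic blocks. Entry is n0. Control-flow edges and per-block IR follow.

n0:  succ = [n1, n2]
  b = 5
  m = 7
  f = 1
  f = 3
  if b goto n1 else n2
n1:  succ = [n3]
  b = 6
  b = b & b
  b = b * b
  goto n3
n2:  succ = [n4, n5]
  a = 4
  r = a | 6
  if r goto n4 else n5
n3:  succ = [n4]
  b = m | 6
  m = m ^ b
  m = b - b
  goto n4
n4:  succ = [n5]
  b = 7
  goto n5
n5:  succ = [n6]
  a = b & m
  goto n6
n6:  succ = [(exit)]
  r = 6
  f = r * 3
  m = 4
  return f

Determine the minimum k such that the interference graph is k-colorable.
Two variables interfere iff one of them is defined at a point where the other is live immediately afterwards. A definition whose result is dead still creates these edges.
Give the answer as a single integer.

Answer: 3

Derivation:
def/use:
  n0 def {b,f,m} use ∅
  n1 def {b} use ∅
  n2 def {a,r} use ∅
  n3 def {b,m} use {m}
  n4 def {b} use ∅
  n5 def {a} use {b,m}
  n6 def {f,m,r} use ∅

Live sets:
  n0 li=∅ lo={b,m}
  n1 li={m} lo={m}
  n2 li={b,m} lo={b,m}
  n3 li={m} lo={m}
  n4 li={m} lo={b,m}
  n5 li={b,m} lo=∅
  n6 li=∅ lo=∅

Interference:
  a↔{b,m}
  b↔{a,f,m,r}
  f↔{b,m}
  m↔{a,b,f,r}
  r↔{b,m}

Colouring:
  {a,b,m} pairwise interfere (3-clique) ⇒ χ ≥ 3
  assign a→c2 b→c0 f→c2 m→c1 r→c2 — no edge inside a register ⇒ χ ≤ 3
  χ = 3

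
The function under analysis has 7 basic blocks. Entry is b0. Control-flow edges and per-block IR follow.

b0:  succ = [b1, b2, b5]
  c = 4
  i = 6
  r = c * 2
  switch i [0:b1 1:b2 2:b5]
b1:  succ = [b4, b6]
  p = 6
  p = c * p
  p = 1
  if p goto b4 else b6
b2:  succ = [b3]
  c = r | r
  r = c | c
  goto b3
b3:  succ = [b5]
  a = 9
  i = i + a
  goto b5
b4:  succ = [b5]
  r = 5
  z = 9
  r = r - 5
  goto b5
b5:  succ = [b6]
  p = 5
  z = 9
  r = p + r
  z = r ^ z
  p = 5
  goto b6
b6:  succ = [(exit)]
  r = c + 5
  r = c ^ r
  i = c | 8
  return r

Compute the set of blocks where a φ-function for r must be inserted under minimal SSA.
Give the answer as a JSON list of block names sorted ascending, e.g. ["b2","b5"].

idom tree: b1←b0 b2←b0 b3←b2 b4←b1 b5←b0 b6←b0
Dom∩ at merges:
  b5: preds {b0,b3,b4}: {b0} ∩ {b0,b2,b3} ∩ {b0,b1,b4} = {b0}; idom=b0
  b6: preds {b1,b5}: {b0,b1} ∩ {b0,b5} = {b0}; idom=b0

DF walk-up:
  b5←b0: walk · to b0
  b5←b3: walk b3→b2 to b0
  b5←b4: walk b4→b1 to b0
  b6←b1: walk b1 to b0
  b6←b5: walk b5 to b0
  b0: DF=∅
  b1: DF={b5,b6}
  b2: DF={b5}
  b3: DF={b5}
  b4: DF={b5}
  b5: DF={b6}
  b6: DF=∅

φ for r: defs {b0,b2,b4,b5,b6}
  DF⁺ = {b5,b6}

Answer: ["b5", "b6"]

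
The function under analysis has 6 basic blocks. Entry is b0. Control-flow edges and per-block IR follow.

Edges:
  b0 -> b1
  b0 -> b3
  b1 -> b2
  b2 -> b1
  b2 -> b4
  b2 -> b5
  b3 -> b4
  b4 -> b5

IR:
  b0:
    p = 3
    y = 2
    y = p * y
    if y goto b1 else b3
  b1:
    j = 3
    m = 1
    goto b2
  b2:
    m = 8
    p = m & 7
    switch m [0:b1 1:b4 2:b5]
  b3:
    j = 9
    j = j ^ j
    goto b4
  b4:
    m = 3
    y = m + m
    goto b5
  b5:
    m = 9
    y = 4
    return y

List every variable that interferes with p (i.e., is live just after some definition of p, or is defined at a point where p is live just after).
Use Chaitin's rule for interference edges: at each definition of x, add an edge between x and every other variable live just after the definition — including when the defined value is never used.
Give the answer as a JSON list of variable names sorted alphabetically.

Answer: ["m", "y"]

Working:
Per-block:
  b0: {p,y} / ∅
  b1: {j,m} / ∅
  b2: {m,p} / ∅
  b3: {j} / ∅
  b4: {m,y} / ∅
  b5: {m,y} / ∅

Liveness:
  b0 li=∅ lo=∅
  b1 li=∅ lo=∅
  b2 li=∅ lo=∅
  b3 li=∅ lo=∅
  b4 li=∅ lo=∅
  b5 li=∅ lo=∅

Conflict graph:
  j↔∅
  m↔{p}
  p↔{m,y}
  y↔{p}

N(p) = ["m", "y"]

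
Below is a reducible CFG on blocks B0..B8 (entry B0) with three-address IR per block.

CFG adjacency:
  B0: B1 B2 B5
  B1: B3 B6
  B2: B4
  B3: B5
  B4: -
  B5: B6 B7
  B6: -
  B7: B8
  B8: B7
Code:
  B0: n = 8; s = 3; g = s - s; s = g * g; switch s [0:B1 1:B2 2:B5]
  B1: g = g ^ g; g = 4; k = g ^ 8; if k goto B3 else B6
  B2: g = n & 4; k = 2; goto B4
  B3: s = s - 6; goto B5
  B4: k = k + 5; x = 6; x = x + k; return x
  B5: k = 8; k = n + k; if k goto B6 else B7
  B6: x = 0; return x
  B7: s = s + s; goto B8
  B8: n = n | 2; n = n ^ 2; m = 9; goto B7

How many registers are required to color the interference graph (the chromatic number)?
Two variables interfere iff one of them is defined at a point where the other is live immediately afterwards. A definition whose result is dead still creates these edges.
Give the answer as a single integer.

Block summaries:
  B0 def {g,n,s} use ∅
  B1 def {g,k} use {g}
  B2 def {g,k} use {n}
  B3 def {s} use {s}
  B4 def {k,x} use {k}
  B5 def {k} use {n}
  B6 def {x} use ∅
  B7 def {s} use {s}
  B8 def {m,n} use {n}

Liveness:
  B0 li=∅ lo={g,n,s}
  B1 li={g,n,s} lo={n,s}
  B2 li={n} lo={k}
  B3 li={n,s} lo={n,s}
  B4 li={k} lo=∅
  B5 li={n,s} lo={n,s}
  B6 li=∅ lo=∅
  B7 li={n,s} lo={n,s}
  B8 li={n,s} lo={n,s}

Interference:
  g — {n,s}
  k — {n,s,x}
  m — {n,s}
  n — {g,k,m,s}
  s — {g,k,m,n}
  x — {k}

Chromatic number:
  lower bound: {g,n,s} mutually conflict ⇒ χ ≥ 3
  3-colouring: r0={n,x}  r1={s}  r2={g,k,m}
  χ = 3

Answer: 3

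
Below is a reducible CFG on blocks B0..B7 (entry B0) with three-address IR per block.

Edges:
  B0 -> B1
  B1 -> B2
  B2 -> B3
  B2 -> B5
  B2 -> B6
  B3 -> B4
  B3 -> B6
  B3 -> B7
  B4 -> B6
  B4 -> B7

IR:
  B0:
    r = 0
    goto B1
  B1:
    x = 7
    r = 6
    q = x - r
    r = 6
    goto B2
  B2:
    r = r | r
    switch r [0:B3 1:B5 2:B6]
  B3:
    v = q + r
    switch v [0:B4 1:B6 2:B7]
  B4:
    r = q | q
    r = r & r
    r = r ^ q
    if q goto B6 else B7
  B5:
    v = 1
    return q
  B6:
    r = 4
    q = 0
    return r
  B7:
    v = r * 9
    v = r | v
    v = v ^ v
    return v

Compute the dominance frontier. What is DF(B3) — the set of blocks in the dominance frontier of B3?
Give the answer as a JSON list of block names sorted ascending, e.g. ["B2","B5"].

Answer: ["B6"]

Analysis:
idom tree: B1←B0 B2←B1 B3←B2 B4←B3 B5←B2 B6←B2 B7←B3
Dom at joins:
  B6: preds {B2,B3,B4}: {B0,B1,B2} ∩ {B0,B1,B2,B3} ∩ {B0,B1,B2,B3,B4} = {B0,B1,B2}; idom=B2
  B7: preds {B3,B4}: {B0,B1,B2,B3} ∩ {B0,B1,B2,B3,B4} = {B0,B1,B2,B3}; idom=B3

DF derivation:
  B6←B2: walk · to B2
  B6←B3: walk B3 to B2
  B6←B4: walk B4→B3 to B2
  B7←B3: walk · to B3
  B7←B4: walk B4 to B3
  B0 → ∅
  B1 → ∅
  B2 → ∅
  B3 → {B6}
  B4 → {B6,B7}
  B5 → ∅
  B6 → ∅
  B7 → ∅

DF(B3) = ["B6"]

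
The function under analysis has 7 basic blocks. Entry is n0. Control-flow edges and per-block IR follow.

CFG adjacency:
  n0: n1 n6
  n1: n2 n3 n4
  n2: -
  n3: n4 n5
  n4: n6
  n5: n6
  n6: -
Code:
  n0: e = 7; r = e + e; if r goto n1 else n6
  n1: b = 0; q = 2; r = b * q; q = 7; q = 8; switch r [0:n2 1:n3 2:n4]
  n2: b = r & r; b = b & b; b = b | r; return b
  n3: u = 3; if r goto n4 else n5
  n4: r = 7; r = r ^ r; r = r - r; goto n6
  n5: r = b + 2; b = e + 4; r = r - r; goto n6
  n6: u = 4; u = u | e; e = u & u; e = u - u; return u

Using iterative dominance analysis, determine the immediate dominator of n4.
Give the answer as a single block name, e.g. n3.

idom tree: n1←n0 n2←n1 n3←n1 n4←n1 n5←n3 n6←n0
Dom at joins:
  n4: preds {n1,n3}: {n0,n1} ∩ {n0,n1,n3} = {n0,n1}; idom=n1
  n6: preds {n0,n4,n5}: {n0} ∩ {n0,n1,n4} ∩ {n0,n1,n3,n5} = {n0}; idom=n0

idom(n4) = n1

Answer: n1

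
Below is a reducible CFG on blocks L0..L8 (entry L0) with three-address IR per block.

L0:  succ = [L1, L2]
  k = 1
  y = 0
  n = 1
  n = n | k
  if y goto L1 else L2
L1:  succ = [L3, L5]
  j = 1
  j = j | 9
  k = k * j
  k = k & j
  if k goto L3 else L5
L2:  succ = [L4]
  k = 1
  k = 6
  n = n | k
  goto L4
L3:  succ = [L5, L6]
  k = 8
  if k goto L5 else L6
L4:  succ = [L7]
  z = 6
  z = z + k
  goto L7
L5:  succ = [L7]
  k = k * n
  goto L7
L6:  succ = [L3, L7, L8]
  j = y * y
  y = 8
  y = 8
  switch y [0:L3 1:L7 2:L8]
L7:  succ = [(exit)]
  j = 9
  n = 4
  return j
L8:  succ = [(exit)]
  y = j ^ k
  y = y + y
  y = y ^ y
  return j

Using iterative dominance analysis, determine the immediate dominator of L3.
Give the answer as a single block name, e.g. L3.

idom tree: L1←L0 L2←L0 L3←L1 L4←L2 L5←L1 L6←L3 L7←L0 L8←L6
Dom at joins:
  L3: preds {L1,L6}: {L0,L1} ∩ {L0,L1,L3,L6} = {L0,L1}; idom=L1
  L5: preds {L1,L3}: {L0,L1} ∩ {L0,L1,L3} = {L0,L1}; idom=L1
  L7: preds {L4,L5,L6}: {L0,L2,L4} ∩ {L0,L1,L5} ∩ {L0,L1,L3,L6} = {L0}; idom=L0

idom(L3) = L1

Answer: L1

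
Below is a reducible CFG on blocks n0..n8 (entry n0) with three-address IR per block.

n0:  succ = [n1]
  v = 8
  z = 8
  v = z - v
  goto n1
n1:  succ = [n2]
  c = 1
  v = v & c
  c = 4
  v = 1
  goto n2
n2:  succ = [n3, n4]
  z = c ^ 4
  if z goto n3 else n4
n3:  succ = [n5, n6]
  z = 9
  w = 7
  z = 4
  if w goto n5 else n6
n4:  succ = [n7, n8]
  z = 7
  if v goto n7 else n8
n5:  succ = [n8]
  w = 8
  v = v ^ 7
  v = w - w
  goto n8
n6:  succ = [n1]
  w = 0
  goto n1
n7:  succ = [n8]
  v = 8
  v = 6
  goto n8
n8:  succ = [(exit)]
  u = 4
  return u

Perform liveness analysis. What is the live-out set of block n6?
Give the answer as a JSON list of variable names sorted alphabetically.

Answer: ["v"]

Working:
Per-block:
  n0: def={v,z} ue=∅
  n1: def={c,v} ue={v}
  n2: def={z} ue={c}
  n3: def={w,z} ue=∅
  n4: def={z} ue={v}
  n5: def={v,w} ue={v}
  n6: def={w} ue=∅
  n7: def={v} ue=∅
  n8: def={u} ue=∅

Liveness:
  live n0: ∅→{v}
  live n1: {v}→{c,v}
  live n2: {c,v}→{v}
  live n3: {v}→{v}
  live n4: {v}→∅
  live n5: {v}→∅
  live n6: {v}→{v}
  live n7: ∅→∅
  live n8: ∅→∅

live-out(n6) = ["v"]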